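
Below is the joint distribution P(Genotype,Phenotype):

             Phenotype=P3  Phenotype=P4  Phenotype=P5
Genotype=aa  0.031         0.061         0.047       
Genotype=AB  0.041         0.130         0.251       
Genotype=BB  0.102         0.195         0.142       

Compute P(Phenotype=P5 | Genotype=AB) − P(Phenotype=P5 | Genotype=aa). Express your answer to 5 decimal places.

0.25666

P(Genotype=AB) = 0.041 + 0.130 + 0.251 = 0.422; P(Phenotype=P5 | Genotype=AB) = 0.251/0.422 = 0.594787.
P(Genotype=aa) = 0.031 + 0.061 + 0.047 = 0.139; P(Phenotype=P5 | Genotype=aa) = 0.047/0.139 = 0.338129.
Difference = 0.25666.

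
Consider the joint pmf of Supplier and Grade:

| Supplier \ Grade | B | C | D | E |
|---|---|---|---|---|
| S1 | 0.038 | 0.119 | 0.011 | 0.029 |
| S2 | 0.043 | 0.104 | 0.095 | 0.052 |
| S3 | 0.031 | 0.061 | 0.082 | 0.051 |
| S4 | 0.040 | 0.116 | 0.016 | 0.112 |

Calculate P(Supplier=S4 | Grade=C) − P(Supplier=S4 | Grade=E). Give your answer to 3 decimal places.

P(Grade=C) = 0.119 + 0.104 + 0.061 + 0.116 = 0.400; P(Supplier=S4 | Grade=C) = 0.116/0.400 = 0.2900.
P(Grade=E) = 0.029 + 0.052 + 0.051 + 0.112 = 0.244; P(Supplier=S4 | Grade=E) = 0.112/0.244 = 0.4590.
Difference = -0.169.

-0.169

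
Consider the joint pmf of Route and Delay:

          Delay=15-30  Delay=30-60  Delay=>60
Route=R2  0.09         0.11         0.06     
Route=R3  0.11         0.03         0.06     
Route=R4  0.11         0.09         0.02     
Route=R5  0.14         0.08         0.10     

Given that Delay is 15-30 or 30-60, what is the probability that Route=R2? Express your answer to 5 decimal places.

0.26316

P(Delay=15-30) = 0.09 + 0.11 + 0.11 + 0.14 = 0.45.
P(Delay=30-60) = 0.11 + 0.03 + 0.09 + 0.08 = 0.31.
P(Delay ∈ {15-30, 30-60}) = 0.45 + 0.31 = 0.76; P(Route=R2, Delay ∈ {15-30, 30-60}) = 0.09 + 0.11 = 0.20.
P(Route=R2 | Delay ∈ {15-30, 30-60}) = 0.20/0.76 = 0.26316.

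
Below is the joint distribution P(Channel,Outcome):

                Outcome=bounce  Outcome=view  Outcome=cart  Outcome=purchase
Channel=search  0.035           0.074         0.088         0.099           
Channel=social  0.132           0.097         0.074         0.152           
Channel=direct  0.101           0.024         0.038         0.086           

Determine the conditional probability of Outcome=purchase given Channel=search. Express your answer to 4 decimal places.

P(Channel=search) = 0.035 + 0.074 + 0.088 + 0.099 = 0.296.
P(Outcome=purchase | Channel=search) = 0.099/0.296 = 0.3345.

0.3345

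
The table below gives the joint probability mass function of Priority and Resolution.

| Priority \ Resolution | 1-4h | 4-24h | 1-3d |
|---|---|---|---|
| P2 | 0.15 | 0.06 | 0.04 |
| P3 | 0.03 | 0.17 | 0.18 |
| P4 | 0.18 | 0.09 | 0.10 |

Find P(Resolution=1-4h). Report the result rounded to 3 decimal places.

0.360

P(Resolution=1-4h) = 0.15 + 0.03 + 0.18 = 0.36.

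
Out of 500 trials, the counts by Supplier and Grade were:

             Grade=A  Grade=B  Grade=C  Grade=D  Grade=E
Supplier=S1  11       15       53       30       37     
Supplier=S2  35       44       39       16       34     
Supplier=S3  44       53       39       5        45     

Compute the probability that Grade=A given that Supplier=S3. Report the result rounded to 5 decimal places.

Total with Supplier=S3: 44 + 53 + 39 + 5 + 45 = 186.
P(Grade=A | Supplier=S3) = 44/186 = 0.23656.

0.23656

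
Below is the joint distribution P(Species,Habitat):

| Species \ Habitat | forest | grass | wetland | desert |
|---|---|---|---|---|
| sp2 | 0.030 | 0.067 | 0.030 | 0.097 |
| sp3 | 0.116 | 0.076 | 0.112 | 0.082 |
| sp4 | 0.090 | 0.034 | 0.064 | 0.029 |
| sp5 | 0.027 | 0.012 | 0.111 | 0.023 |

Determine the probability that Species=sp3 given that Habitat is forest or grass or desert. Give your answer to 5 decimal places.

P(Habitat=forest) = 0.030 + 0.116 + 0.090 + 0.027 = 0.263.
P(Habitat=grass) = 0.067 + 0.076 + 0.034 + 0.012 = 0.189.
P(Habitat=desert) = 0.097 + 0.082 + 0.029 + 0.023 = 0.231.
P(Habitat ∈ {forest, grass, desert}) = 0.263 + 0.189 + 0.231 = 0.683; P(Species=sp3, Habitat ∈ {forest, grass, desert}) = 0.116 + 0.076 + 0.082 = 0.274.
P(Species=sp3 | Habitat ∈ {forest, grass, desert}) = 0.274/0.683 = 0.40117.

0.40117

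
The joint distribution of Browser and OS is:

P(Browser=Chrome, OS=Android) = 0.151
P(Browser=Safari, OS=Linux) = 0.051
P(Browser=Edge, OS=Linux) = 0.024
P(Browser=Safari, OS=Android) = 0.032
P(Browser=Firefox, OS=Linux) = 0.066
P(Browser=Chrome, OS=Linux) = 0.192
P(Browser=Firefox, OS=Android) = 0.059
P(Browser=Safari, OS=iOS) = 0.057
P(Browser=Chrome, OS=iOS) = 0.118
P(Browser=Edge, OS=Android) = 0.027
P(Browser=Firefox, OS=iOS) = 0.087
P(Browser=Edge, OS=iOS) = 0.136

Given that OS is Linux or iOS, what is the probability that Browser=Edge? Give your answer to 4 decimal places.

0.2189

P(OS=Linux) = 0.192 + 0.066 + 0.051 + 0.024 = 0.333.
P(OS=iOS) = 0.118 + 0.087 + 0.057 + 0.136 = 0.398.
P(OS ∈ {Linux, iOS}) = 0.333 + 0.398 = 0.731; P(Browser=Edge, OS ∈ {Linux, iOS}) = 0.024 + 0.136 = 0.160.
P(Browser=Edge | OS ∈ {Linux, iOS}) = 0.160/0.731 = 0.2189.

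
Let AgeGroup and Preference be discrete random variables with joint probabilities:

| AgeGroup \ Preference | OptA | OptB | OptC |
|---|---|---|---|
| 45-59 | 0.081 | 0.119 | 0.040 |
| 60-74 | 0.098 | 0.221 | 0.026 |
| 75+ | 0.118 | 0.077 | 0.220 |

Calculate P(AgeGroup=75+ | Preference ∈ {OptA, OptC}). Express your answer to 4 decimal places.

0.5798

P(Preference=OptA) = 0.081 + 0.098 + 0.118 = 0.297.
P(Preference=OptC) = 0.040 + 0.026 + 0.220 = 0.286.
P(Preference ∈ {OptA, OptC}) = 0.297 + 0.286 = 0.583; P(AgeGroup=75+, Preference ∈ {OptA, OptC}) = 0.118 + 0.220 = 0.338.
P(AgeGroup=75+ | Preference ∈ {OptA, OptC}) = 0.338/0.583 = 0.5798.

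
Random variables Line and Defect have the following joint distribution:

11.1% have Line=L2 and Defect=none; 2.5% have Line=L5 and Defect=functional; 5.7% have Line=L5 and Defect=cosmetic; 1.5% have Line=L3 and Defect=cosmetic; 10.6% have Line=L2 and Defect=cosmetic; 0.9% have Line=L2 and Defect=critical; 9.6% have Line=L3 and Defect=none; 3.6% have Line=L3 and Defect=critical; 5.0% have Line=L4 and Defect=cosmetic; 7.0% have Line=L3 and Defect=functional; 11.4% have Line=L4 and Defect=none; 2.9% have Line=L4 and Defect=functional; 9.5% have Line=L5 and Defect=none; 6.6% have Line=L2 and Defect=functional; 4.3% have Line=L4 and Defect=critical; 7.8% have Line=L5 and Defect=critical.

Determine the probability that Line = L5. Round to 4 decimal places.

P(Line=L5) = 0.095 + 0.057 + 0.025 + 0.078 = 0.255.

0.2550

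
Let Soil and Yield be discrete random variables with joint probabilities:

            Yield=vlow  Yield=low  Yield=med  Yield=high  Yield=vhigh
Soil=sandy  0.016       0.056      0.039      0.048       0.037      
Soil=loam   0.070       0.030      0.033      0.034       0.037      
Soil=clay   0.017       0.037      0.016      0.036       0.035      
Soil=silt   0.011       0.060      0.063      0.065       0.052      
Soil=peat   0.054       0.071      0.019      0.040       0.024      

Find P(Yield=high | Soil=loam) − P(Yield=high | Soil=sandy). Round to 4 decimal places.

-0.0782

P(Soil=loam) = 0.070 + 0.030 + 0.033 + 0.034 + 0.037 = 0.204; P(Yield=high | Soil=loam) = 0.034/0.204 = 0.16667.
P(Soil=sandy) = 0.016 + 0.056 + 0.039 + 0.048 + 0.037 = 0.196; P(Yield=high | Soil=sandy) = 0.048/0.196 = 0.24490.
Difference = -0.0782.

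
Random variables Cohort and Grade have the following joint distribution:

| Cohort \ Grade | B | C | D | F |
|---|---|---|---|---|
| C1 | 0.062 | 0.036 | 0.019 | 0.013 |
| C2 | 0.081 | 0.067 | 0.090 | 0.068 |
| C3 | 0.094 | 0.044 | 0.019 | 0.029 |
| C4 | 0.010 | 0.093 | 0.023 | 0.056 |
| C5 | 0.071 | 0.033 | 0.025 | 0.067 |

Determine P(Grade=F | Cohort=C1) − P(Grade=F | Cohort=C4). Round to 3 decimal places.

P(Cohort=C1) = 0.062 + 0.036 + 0.019 + 0.013 = 0.130; P(Grade=F | Cohort=C1) = 0.013/0.130 = 0.1000.
P(Cohort=C4) = 0.010 + 0.093 + 0.023 + 0.056 = 0.182; P(Grade=F | Cohort=C4) = 0.056/0.182 = 0.3077.
Difference = -0.208.

-0.208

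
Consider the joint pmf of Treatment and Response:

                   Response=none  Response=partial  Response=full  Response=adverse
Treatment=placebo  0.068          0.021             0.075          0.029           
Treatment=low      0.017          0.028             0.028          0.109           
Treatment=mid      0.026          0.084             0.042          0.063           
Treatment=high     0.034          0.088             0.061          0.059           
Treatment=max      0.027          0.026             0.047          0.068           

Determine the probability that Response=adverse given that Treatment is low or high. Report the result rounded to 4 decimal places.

0.3962

P(Treatment=low) = 0.017 + 0.028 + 0.028 + 0.109 = 0.182.
P(Treatment=high) = 0.034 + 0.088 + 0.061 + 0.059 = 0.242.
P(Treatment ∈ {low, high}) = 0.182 + 0.242 = 0.424; P(Response=adverse, Treatment ∈ {low, high}) = 0.109 + 0.059 = 0.168.
P(Response=adverse | Treatment ∈ {low, high}) = 0.168/0.424 = 0.3962.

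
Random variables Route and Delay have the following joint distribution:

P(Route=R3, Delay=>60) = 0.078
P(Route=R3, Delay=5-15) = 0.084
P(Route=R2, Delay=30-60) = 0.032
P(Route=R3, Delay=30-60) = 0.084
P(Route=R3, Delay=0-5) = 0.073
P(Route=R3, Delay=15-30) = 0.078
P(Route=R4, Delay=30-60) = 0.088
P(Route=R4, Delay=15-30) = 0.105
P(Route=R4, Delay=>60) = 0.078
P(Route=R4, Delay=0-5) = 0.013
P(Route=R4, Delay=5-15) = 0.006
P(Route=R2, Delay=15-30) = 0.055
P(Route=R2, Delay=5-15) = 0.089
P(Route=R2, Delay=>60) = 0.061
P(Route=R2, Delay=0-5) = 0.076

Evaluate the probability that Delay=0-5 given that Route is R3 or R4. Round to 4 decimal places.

0.1252

P(Route=R3) = 0.073 + 0.084 + 0.078 + 0.084 + 0.078 = 0.397.
P(Route=R4) = 0.013 + 0.006 + 0.105 + 0.088 + 0.078 = 0.290.
P(Route ∈ {R3, R4}) = 0.397 + 0.290 = 0.687; P(Delay=0-5, Route ∈ {R3, R4}) = 0.073 + 0.013 = 0.086.
P(Delay=0-5 | Route ∈ {R3, R4}) = 0.086/0.687 = 0.1252.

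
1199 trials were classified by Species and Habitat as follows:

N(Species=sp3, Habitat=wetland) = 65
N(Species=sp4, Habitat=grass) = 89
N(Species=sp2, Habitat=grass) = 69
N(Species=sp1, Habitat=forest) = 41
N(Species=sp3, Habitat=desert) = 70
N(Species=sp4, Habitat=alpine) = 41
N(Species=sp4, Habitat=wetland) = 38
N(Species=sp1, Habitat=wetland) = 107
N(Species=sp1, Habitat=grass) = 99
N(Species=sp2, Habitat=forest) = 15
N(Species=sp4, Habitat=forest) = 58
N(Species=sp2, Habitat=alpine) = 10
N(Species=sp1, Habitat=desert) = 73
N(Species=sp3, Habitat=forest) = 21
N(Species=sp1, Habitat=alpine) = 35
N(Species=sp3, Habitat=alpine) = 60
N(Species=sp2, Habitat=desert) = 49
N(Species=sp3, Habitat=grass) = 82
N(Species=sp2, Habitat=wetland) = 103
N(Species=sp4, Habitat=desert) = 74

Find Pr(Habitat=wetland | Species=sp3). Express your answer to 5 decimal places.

Total with Species=sp3: 21 + 82 + 65 + 70 + 60 = 298.
P(Habitat=wetland | Species=sp3) = 65/298 = 0.21812.

0.21812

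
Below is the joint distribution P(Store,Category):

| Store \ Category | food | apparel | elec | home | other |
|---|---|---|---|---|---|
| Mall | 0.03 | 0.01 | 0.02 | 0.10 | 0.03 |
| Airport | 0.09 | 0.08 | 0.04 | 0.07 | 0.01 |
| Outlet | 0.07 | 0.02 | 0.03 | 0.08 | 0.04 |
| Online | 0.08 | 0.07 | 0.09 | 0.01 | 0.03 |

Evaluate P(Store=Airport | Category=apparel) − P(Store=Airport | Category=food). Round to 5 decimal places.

0.11111

P(Category=apparel) = 0.01 + 0.08 + 0.02 + 0.07 = 0.18; P(Store=Airport | Category=apparel) = 0.08/0.18 = 0.444444.
P(Category=food) = 0.03 + 0.09 + 0.07 + 0.08 = 0.27; P(Store=Airport | Category=food) = 0.09/0.27 = 0.333333.
Difference = 0.11111.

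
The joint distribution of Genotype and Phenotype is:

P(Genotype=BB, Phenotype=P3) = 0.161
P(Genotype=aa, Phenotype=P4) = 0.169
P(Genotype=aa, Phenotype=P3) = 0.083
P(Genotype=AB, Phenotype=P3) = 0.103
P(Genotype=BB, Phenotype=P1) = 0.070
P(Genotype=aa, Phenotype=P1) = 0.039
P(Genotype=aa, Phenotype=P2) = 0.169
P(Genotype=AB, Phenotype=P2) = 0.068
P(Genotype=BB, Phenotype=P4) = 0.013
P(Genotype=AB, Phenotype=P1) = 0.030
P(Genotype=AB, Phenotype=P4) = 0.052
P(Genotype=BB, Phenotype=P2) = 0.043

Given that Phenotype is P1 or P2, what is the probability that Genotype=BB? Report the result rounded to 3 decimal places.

0.270

P(Phenotype=P1) = 0.039 + 0.030 + 0.070 = 0.139.
P(Phenotype=P2) = 0.169 + 0.068 + 0.043 = 0.280.
P(Phenotype ∈ {P1, P2}) = 0.139 + 0.280 = 0.419; P(Genotype=BB, Phenotype ∈ {P1, P2}) = 0.070 + 0.043 = 0.113.
P(Genotype=BB | Phenotype ∈ {P1, P2}) = 0.113/0.419 = 0.270.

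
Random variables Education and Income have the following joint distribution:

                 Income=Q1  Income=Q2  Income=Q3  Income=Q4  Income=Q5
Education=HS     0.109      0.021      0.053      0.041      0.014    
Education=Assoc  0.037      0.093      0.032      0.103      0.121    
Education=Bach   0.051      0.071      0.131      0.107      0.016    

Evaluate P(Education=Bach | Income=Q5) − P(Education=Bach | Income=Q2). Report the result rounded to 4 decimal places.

P(Income=Q5) = 0.014 + 0.121 + 0.016 = 0.151; P(Education=Bach | Income=Q5) = 0.016/0.151 = 0.10596.
P(Income=Q2) = 0.021 + 0.093 + 0.071 = 0.185; P(Education=Bach | Income=Q2) = 0.071/0.185 = 0.38378.
Difference = -0.2778.

-0.2778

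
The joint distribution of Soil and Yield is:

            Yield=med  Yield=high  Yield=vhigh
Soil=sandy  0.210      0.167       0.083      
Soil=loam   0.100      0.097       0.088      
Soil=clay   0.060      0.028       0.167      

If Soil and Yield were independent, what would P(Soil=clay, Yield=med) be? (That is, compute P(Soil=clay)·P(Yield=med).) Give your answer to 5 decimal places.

0.09435

P(Soil=clay) = 0.060 + 0.028 + 0.167 = 0.255.
P(Yield=med) = 0.210 + 0.100 + 0.060 = 0.370.
Product: 0.255 × 0.370 = 0.09435.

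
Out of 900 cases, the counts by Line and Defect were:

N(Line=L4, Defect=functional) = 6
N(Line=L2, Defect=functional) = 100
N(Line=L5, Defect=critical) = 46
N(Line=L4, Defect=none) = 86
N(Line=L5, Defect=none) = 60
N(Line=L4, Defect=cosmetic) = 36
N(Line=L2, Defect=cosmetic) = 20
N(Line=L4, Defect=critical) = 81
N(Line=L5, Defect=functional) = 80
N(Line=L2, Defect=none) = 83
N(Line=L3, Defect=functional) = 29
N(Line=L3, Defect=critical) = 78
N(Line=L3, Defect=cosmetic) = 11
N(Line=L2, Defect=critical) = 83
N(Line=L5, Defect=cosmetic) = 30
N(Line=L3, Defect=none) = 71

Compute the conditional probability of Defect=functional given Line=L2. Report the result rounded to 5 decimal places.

Total with Line=L2: 83 + 20 + 100 + 83 = 286.
P(Defect=functional | Line=L2) = 100/286 = 0.34965.

0.34965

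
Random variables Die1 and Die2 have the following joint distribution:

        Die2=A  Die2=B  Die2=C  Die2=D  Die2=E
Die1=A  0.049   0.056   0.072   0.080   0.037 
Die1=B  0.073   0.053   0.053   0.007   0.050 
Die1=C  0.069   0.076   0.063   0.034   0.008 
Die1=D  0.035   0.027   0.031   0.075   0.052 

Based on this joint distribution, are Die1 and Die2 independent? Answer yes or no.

no

P(Die1=B) = 0.236 and P(Die2=D) = 0.196, so their product is 0.04626, but P(Die1=B, Die2=D) = 0.007. Since these differ, Die1 and Die2 are not independent.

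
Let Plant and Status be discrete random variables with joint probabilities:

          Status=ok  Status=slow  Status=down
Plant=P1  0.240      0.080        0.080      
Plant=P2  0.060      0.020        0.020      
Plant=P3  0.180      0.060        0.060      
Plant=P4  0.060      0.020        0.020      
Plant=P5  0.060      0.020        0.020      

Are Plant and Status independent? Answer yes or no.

Every cell satisfies P(Plant,Status) = P(Plant)·P(Status). For instance P(Plant=P4) = 0.100, P(Status=ok) = 0.600, and 0.100×0.600 = 0.060 matches the joint entry. So Plant and Status are independent.

yes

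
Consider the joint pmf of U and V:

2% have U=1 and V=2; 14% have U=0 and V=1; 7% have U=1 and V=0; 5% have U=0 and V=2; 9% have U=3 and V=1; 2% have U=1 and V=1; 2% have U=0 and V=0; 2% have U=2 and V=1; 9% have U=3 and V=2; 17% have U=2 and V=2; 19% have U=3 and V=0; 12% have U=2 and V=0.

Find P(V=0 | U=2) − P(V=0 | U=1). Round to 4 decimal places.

P(U=2) = 0.12 + 0.02 + 0.17 = 0.31; P(V=0 | U=2) = 0.12/0.31 = 0.38710.
P(U=1) = 0.07 + 0.02 + 0.02 = 0.11; P(V=0 | U=1) = 0.07/0.11 = 0.63636.
Difference = -0.2493.

-0.2493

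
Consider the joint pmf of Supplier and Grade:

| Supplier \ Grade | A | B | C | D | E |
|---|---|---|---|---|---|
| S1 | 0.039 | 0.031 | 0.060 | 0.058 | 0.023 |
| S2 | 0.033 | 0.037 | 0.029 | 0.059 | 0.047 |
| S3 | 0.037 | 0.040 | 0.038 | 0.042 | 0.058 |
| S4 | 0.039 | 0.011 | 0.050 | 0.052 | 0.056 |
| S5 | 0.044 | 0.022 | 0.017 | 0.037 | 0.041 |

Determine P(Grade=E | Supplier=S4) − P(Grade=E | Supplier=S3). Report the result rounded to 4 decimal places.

P(Supplier=S4) = 0.039 + 0.011 + 0.050 + 0.052 + 0.056 = 0.208; P(Grade=E | Supplier=S4) = 0.056/0.208 = 0.26923.
P(Supplier=S3) = 0.037 + 0.040 + 0.038 + 0.042 + 0.058 = 0.215; P(Grade=E | Supplier=S3) = 0.058/0.215 = 0.26977.
Difference = -0.0005.

-0.0005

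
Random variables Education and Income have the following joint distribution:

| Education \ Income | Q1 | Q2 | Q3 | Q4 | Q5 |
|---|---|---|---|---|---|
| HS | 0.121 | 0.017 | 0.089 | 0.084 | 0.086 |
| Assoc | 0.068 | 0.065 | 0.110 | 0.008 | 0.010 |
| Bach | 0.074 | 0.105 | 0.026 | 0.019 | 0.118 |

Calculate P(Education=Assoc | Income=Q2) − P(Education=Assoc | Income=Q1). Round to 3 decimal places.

0.089

P(Income=Q2) = 0.017 + 0.065 + 0.105 = 0.187; P(Education=Assoc | Income=Q2) = 0.065/0.187 = 0.3476.
P(Income=Q1) = 0.121 + 0.068 + 0.074 = 0.263; P(Education=Assoc | Income=Q1) = 0.068/0.263 = 0.2586.
Difference = 0.089.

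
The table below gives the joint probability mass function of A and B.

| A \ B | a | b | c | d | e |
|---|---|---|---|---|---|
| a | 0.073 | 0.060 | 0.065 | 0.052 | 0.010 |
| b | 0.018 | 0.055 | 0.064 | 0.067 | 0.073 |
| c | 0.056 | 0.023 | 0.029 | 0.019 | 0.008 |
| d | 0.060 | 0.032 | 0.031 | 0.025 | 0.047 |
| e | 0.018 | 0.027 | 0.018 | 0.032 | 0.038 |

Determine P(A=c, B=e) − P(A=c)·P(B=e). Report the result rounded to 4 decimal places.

P(A=c) = 0.056 + 0.023 + 0.029 + 0.019 + 0.008 = 0.135.
P(B=e) = 0.010 + 0.073 + 0.008 + 0.047 + 0.038 = 0.176.
P(A=c, B=e) − P(A=c)P(B=e) = 0.008 − 0.135×0.176 = -0.0158.

-0.0158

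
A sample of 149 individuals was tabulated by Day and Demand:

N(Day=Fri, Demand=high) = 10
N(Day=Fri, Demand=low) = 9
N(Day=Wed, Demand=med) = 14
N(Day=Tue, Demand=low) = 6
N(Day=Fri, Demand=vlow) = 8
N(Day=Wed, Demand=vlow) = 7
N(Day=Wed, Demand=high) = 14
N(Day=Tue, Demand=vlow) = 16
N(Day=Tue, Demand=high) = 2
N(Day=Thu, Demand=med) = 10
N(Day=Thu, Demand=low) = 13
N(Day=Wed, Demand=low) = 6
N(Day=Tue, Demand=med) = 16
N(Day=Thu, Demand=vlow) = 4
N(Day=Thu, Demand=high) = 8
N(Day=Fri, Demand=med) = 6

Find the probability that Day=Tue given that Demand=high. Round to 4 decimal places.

0.0588

Total with Demand=high: 2 + 14 + 8 + 10 = 34.
P(Day=Tue | Demand=high) = 2/34 = 0.0588.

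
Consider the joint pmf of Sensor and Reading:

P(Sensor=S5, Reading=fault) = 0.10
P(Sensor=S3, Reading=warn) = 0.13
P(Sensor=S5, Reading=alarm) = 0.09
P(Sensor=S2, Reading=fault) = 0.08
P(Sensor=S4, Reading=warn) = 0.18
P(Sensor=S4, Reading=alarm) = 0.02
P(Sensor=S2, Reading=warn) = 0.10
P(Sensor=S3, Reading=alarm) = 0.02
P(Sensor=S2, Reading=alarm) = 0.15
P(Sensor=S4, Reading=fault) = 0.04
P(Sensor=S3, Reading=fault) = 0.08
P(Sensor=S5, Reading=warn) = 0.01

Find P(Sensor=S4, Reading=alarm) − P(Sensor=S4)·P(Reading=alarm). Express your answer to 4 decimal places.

P(Sensor=S4) = 0.18 + 0.02 + 0.04 = 0.24.
P(Reading=alarm) = 0.15 + 0.02 + 0.02 + 0.09 = 0.28.
P(Sensor=S4, Reading=alarm) − P(Sensor=S4)P(Reading=alarm) = 0.02 − 0.24×0.28 = -0.0472.

-0.0472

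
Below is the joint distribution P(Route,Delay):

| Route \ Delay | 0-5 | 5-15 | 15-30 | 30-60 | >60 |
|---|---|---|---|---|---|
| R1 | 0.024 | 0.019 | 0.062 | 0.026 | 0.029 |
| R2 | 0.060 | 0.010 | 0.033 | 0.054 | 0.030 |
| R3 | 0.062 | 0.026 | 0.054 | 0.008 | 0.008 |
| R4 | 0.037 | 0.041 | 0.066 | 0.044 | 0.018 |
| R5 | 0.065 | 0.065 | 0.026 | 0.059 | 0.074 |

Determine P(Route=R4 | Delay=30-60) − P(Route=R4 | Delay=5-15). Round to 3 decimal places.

-0.024

P(Delay=30-60) = 0.026 + 0.054 + 0.008 + 0.044 + 0.059 = 0.191; P(Route=R4 | Delay=30-60) = 0.044/0.191 = 0.2304.
P(Delay=5-15) = 0.019 + 0.010 + 0.026 + 0.041 + 0.065 = 0.161; P(Route=R4 | Delay=5-15) = 0.041/0.161 = 0.2547.
Difference = -0.024.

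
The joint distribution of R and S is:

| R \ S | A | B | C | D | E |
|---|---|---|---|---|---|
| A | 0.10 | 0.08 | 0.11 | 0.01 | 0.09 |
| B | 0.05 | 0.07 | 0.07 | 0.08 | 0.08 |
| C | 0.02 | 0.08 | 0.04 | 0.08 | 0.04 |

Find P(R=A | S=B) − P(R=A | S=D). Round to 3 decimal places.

P(S=B) = 0.08 + 0.07 + 0.08 = 0.23; P(R=A | S=B) = 0.08/0.23 = 0.3478.
P(S=D) = 0.01 + 0.08 + 0.08 = 0.17; P(R=A | S=D) = 0.01/0.17 = 0.0588.
Difference = 0.289.

0.289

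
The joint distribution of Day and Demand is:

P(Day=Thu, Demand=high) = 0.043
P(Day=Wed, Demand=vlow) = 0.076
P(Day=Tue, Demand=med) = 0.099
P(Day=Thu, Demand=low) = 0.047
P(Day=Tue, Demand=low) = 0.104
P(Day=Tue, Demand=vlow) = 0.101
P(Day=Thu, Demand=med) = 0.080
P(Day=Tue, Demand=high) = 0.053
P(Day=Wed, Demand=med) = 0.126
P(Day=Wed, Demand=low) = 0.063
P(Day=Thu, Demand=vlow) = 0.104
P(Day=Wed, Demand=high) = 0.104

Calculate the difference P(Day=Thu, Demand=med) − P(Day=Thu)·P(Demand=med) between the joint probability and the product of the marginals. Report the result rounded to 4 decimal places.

P(Day=Thu) = 0.104 + 0.047 + 0.080 + 0.043 = 0.274.
P(Demand=med) = 0.099 + 0.126 + 0.080 = 0.305.
P(Day=Thu, Demand=med) − P(Day=Thu)P(Demand=med) = 0.080 − 0.274×0.305 = -0.0036.

-0.0036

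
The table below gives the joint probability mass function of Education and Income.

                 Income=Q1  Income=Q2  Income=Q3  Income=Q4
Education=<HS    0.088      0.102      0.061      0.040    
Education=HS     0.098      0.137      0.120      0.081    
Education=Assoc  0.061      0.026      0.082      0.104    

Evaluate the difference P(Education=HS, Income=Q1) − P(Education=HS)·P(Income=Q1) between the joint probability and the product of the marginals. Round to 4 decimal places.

-0.0097

P(Education=HS) = 0.098 + 0.137 + 0.120 + 0.081 = 0.436.
P(Income=Q1) = 0.088 + 0.098 + 0.061 = 0.247.
P(Education=HS, Income=Q1) − P(Education=HS)P(Income=Q1) = 0.098 − 0.436×0.247 = -0.0097.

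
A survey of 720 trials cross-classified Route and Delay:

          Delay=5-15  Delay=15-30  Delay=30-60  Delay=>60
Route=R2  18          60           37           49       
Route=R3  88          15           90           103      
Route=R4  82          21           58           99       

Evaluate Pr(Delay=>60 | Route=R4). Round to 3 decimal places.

0.381

Total with Route=R4: 82 + 21 + 58 + 99 = 260.
P(Delay=>60 | Route=R4) = 99/260 = 0.381.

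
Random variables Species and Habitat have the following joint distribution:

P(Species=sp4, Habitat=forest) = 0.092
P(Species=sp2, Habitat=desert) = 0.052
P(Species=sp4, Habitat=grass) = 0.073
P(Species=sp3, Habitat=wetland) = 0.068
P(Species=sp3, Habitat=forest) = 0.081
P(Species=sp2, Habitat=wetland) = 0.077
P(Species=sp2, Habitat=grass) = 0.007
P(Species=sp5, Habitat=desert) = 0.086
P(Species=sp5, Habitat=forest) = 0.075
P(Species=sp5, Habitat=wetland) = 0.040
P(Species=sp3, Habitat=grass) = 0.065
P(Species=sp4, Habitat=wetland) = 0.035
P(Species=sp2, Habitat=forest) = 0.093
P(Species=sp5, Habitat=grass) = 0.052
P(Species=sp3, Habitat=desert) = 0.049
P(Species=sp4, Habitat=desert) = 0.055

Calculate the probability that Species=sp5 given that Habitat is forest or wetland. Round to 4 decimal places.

0.2050

P(Habitat=forest) = 0.093 + 0.081 + 0.092 + 0.075 = 0.341.
P(Habitat=wetland) = 0.077 + 0.068 + 0.035 + 0.040 = 0.220.
P(Habitat ∈ {forest, wetland}) = 0.341 + 0.220 = 0.561; P(Species=sp5, Habitat ∈ {forest, wetland}) = 0.075 + 0.040 = 0.115.
P(Species=sp5 | Habitat ∈ {forest, wetland}) = 0.115/0.561 = 0.2050.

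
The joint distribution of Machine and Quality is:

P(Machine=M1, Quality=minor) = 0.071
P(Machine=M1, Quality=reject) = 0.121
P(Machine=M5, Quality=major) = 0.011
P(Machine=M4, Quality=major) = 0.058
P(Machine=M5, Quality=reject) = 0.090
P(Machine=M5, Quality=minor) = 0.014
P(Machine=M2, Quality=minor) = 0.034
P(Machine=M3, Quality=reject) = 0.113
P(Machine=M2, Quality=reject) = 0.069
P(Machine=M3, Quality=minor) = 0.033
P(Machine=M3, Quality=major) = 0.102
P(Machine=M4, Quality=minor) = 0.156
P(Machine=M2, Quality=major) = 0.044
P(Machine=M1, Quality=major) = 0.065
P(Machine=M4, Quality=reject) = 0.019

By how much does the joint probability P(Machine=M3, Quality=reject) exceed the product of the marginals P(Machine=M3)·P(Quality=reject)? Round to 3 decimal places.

P(Machine=M3) = 0.033 + 0.102 + 0.113 = 0.248.
P(Quality=reject) = 0.121 + 0.069 + 0.113 + 0.019 + 0.090 = 0.412.
P(Machine=M3, Quality=reject) − P(Machine=M3)P(Quality=reject) = 0.113 − 0.248×0.412 = 0.011.

0.011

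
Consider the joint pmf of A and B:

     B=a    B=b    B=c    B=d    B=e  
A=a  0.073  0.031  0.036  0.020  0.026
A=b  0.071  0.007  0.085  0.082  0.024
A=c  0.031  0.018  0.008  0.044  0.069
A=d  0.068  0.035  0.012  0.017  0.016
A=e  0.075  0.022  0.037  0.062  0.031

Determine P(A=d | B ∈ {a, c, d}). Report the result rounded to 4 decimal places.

P(B=a) = 0.073 + 0.071 + 0.031 + 0.068 + 0.075 = 0.318.
P(B=c) = 0.036 + 0.085 + 0.008 + 0.012 + 0.037 = 0.178.
P(B=d) = 0.020 + 0.082 + 0.044 + 0.017 + 0.062 = 0.225.
P(B ∈ {a, c, d}) = 0.318 + 0.178 + 0.225 = 0.721; P(A=d, B ∈ {a, c, d}) = 0.068 + 0.012 + 0.017 = 0.097.
P(A=d | B ∈ {a, c, d}) = 0.097/0.721 = 0.1345.

0.1345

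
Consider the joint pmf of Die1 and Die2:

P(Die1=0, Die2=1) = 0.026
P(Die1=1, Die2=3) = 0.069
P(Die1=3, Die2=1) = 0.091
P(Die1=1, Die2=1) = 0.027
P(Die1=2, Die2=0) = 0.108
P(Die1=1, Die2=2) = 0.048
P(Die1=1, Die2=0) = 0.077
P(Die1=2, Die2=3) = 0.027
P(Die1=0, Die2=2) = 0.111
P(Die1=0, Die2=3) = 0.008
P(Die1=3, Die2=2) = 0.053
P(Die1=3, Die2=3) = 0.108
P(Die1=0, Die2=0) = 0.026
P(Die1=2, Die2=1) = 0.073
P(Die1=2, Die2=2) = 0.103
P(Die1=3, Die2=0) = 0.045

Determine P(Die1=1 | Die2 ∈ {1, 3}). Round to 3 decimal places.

P(Die2=1) = 0.026 + 0.027 + 0.073 + 0.091 = 0.217.
P(Die2=3) = 0.008 + 0.069 + 0.027 + 0.108 = 0.212.
P(Die2 ∈ {1, 3}) = 0.217 + 0.212 = 0.429; P(Die1=1, Die2 ∈ {1, 3}) = 0.027 + 0.069 = 0.096.
P(Die1=1 | Die2 ∈ {1, 3}) = 0.096/0.429 = 0.224.

0.224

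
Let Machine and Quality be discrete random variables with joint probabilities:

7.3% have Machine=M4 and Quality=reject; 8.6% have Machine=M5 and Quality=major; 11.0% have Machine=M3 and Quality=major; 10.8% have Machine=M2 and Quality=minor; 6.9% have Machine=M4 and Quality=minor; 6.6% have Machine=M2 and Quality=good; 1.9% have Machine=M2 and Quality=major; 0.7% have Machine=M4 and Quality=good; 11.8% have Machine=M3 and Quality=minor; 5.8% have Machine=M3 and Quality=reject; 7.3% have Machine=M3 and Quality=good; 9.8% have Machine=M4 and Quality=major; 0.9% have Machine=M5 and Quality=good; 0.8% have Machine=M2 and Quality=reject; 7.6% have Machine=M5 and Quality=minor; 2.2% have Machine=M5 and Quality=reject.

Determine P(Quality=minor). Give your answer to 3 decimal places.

P(Quality=minor) = 0.108 + 0.118 + 0.069 + 0.076 = 0.371.

0.371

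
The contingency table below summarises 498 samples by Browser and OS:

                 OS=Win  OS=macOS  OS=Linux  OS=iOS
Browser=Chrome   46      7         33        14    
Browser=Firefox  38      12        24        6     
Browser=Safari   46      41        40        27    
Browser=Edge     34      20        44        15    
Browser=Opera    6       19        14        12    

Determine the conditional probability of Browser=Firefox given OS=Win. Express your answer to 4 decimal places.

Total with OS=Win: 46 + 38 + 46 + 34 + 6 = 170.
P(Browser=Firefox | OS=Win) = 38/170 = 0.2235.

0.2235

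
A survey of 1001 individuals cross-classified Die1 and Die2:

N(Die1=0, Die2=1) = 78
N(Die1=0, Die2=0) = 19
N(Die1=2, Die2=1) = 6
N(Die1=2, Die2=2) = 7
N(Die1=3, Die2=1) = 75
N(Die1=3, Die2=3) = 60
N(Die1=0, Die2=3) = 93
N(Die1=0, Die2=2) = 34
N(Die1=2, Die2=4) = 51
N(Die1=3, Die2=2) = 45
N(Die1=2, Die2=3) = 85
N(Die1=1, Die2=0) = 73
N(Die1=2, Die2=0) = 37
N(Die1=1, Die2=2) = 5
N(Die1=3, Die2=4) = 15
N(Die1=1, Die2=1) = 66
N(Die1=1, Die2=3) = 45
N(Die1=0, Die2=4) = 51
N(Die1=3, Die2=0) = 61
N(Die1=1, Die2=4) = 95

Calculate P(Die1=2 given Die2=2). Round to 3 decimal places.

Total with Die2=2: 34 + 5 + 7 + 45 = 91.
P(Die1=2 | Die2=2) = 7/91 = 0.077.

0.077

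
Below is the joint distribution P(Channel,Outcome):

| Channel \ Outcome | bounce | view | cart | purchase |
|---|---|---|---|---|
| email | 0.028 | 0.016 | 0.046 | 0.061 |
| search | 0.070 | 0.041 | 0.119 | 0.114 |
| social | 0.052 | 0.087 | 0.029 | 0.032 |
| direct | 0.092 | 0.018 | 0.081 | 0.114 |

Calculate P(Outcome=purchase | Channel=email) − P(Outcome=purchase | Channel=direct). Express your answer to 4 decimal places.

P(Channel=email) = 0.028 + 0.016 + 0.046 + 0.061 = 0.151; P(Outcome=purchase | Channel=email) = 0.061/0.151 = 0.40397.
P(Channel=direct) = 0.092 + 0.018 + 0.081 + 0.114 = 0.305; P(Outcome=purchase | Channel=direct) = 0.114/0.305 = 0.37377.
Difference = 0.0302.

0.0302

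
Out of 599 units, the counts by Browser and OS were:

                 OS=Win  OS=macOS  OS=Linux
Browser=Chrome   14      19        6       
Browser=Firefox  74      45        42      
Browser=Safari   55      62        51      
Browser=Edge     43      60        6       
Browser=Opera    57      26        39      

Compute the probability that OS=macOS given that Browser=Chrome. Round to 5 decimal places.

Total with Browser=Chrome: 14 + 19 + 6 = 39.
P(OS=macOS | Browser=Chrome) = 19/39 = 0.48718.

0.48718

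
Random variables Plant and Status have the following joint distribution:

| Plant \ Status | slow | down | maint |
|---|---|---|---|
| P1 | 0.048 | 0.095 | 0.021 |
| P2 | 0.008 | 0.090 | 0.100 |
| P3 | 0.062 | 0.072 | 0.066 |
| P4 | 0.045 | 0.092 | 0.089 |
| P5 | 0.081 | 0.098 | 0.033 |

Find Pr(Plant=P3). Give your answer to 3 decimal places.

P(Plant=P3) = 0.062 + 0.072 + 0.066 = 0.200.

0.200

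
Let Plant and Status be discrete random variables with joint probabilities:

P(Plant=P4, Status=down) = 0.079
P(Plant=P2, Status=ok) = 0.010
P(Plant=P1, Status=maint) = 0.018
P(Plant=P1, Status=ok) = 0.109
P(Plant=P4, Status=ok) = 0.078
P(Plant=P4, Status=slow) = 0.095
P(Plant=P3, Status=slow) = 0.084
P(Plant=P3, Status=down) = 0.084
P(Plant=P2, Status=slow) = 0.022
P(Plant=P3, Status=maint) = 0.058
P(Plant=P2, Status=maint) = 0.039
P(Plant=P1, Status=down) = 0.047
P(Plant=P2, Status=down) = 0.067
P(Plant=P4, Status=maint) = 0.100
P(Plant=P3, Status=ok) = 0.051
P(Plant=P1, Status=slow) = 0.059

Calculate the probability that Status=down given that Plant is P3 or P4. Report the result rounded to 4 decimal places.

P(Plant=P3) = 0.051 + 0.084 + 0.084 + 0.058 = 0.277.
P(Plant=P4) = 0.078 + 0.095 + 0.079 + 0.100 = 0.352.
P(Plant ∈ {P3, P4}) = 0.277 + 0.352 = 0.629; P(Status=down, Plant ∈ {P3, P4}) = 0.084 + 0.079 = 0.163.
P(Status=down | Plant ∈ {P3, P4}) = 0.163/0.629 = 0.2591.

0.2591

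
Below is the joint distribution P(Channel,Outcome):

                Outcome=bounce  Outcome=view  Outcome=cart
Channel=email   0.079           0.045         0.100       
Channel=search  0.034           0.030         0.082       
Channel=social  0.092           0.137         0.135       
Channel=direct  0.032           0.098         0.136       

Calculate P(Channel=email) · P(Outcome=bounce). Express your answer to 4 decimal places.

0.0531

P(Channel=email) = 0.079 + 0.045 + 0.100 = 0.224.
P(Outcome=bounce) = 0.079 + 0.034 + 0.092 + 0.032 = 0.237.
Product: 0.224 × 0.237 = 0.0531.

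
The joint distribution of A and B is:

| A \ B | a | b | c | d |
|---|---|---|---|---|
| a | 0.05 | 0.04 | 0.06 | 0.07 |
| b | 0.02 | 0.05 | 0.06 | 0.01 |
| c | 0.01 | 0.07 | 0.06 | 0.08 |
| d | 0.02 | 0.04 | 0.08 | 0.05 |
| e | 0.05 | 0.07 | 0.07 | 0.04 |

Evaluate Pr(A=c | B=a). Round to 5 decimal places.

0.06667

P(B=a) = 0.05 + 0.02 + 0.01 + 0.02 + 0.05 = 0.15.
P(A=c | B=a) = 0.01/0.15 = 0.06667.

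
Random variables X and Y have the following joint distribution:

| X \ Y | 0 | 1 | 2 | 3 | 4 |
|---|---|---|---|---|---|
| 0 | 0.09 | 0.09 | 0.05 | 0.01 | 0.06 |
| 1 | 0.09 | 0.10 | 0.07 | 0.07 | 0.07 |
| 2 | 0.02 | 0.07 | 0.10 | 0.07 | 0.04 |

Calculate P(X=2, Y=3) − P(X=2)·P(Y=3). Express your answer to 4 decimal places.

0.0250

P(X=2) = 0.02 + 0.07 + 0.10 + 0.07 + 0.04 = 0.30.
P(Y=3) = 0.01 + 0.07 + 0.07 = 0.15.
P(X=2, Y=3) − P(X=2)P(Y=3) = 0.07 − 0.30×0.15 = 0.0250.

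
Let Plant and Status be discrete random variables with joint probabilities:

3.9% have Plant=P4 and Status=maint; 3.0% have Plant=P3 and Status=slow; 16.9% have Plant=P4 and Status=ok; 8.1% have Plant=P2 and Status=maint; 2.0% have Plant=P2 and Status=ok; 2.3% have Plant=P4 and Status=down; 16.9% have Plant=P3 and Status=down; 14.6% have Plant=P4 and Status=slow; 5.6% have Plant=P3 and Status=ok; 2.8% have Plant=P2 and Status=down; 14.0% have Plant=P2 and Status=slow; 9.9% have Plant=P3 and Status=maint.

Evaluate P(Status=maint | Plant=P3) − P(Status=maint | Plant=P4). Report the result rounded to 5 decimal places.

0.17621

P(Plant=P3) = 0.056 + 0.030 + 0.169 + 0.099 = 0.354; P(Status=maint | Plant=P3) = 0.099/0.354 = 0.279661.
P(Plant=P4) = 0.169 + 0.146 + 0.023 + 0.039 = 0.377; P(Status=maint | Plant=P4) = 0.039/0.377 = 0.103448.
Difference = 0.17621.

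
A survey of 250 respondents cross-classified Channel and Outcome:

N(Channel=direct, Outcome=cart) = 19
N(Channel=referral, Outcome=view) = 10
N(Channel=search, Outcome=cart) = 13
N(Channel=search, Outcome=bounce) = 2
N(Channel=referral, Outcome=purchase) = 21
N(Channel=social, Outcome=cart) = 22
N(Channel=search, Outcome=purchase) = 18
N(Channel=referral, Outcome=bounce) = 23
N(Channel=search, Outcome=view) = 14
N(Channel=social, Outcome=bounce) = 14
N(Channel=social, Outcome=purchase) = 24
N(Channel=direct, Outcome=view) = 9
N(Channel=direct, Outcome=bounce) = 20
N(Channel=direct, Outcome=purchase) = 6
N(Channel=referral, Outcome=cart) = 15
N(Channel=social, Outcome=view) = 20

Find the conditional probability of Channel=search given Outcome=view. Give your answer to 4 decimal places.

Total with Outcome=view: 14 + 20 + 9 + 10 = 53.
P(Channel=search | Outcome=view) = 14/53 = 0.2642.

0.2642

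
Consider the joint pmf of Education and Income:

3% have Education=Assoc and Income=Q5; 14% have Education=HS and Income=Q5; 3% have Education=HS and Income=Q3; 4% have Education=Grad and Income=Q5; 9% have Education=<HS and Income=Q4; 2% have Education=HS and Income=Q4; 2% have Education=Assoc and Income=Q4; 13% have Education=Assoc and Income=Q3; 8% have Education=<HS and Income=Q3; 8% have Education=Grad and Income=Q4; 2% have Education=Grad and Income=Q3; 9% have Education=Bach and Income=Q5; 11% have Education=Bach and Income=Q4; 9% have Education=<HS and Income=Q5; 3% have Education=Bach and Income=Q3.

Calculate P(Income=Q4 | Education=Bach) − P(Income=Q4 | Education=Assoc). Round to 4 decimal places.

0.3671

P(Education=Bach) = 0.03 + 0.11 + 0.09 = 0.23; P(Income=Q4 | Education=Bach) = 0.11/0.23 = 0.47826.
P(Education=Assoc) = 0.13 + 0.02 + 0.03 = 0.18; P(Income=Q4 | Education=Assoc) = 0.02/0.18 = 0.11111.
Difference = 0.3671.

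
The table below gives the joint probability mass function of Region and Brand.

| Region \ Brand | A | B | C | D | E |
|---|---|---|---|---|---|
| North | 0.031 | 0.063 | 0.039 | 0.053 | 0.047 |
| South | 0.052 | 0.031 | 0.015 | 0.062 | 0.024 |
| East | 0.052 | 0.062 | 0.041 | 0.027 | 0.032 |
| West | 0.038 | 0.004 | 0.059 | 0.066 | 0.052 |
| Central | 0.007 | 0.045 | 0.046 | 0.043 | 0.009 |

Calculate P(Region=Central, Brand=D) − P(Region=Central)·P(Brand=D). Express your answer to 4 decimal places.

0.0054

P(Region=Central) = 0.007 + 0.045 + 0.046 + 0.043 + 0.009 = 0.150.
P(Brand=D) = 0.053 + 0.062 + 0.027 + 0.066 + 0.043 = 0.251.
P(Region=Central, Brand=D) − P(Region=Central)P(Brand=D) = 0.043 − 0.150×0.251 = 0.0054.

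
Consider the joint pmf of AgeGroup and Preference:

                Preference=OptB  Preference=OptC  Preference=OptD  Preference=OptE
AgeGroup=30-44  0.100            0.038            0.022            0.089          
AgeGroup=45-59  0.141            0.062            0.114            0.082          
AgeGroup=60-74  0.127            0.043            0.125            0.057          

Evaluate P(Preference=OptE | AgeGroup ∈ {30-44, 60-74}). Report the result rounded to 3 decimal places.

P(AgeGroup=30-44) = 0.100 + 0.038 + 0.022 + 0.089 = 0.249.
P(AgeGroup=60-74) = 0.127 + 0.043 + 0.125 + 0.057 = 0.352.
P(AgeGroup ∈ {30-44, 60-74}) = 0.249 + 0.352 = 0.601; P(Preference=OptE, AgeGroup ∈ {30-44, 60-74}) = 0.089 + 0.057 = 0.146.
P(Preference=OptE | AgeGroup ∈ {30-44, 60-74}) = 0.146/0.601 = 0.243.

0.243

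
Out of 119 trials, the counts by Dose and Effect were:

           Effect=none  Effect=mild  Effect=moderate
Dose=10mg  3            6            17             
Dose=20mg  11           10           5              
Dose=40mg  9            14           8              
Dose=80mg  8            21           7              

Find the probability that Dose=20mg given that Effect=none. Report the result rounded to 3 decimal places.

0.355

Total with Effect=none: 3 + 11 + 9 + 8 = 31.
P(Dose=20mg | Effect=none) = 11/31 = 0.355.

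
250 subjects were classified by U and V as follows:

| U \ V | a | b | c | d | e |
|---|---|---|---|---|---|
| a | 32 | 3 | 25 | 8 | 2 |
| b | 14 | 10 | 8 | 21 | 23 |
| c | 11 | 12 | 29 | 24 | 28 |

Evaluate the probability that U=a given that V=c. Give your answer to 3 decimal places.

0.403

Total with V=c: 25 + 8 + 29 = 62.
P(U=a | V=c) = 25/62 = 0.403.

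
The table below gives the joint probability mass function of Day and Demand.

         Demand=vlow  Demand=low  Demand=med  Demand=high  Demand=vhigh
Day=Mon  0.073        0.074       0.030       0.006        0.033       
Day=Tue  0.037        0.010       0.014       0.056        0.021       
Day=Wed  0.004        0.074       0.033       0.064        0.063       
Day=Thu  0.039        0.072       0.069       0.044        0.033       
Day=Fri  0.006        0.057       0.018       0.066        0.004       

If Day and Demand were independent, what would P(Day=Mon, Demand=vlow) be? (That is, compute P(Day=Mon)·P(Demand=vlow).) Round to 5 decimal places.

P(Day=Mon) = 0.073 + 0.074 + 0.030 + 0.006 + 0.033 = 0.216.
P(Demand=vlow) = 0.073 + 0.037 + 0.004 + 0.039 + 0.006 = 0.159.
Product: 0.216 × 0.159 = 0.03434.

0.03434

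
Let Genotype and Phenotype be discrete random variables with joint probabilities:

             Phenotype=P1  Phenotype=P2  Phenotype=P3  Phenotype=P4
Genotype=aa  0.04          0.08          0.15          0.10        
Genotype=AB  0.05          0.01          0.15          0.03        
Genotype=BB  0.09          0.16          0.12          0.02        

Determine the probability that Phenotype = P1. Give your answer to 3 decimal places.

0.180

P(Phenotype=P1) = 0.04 + 0.05 + 0.09 = 0.18.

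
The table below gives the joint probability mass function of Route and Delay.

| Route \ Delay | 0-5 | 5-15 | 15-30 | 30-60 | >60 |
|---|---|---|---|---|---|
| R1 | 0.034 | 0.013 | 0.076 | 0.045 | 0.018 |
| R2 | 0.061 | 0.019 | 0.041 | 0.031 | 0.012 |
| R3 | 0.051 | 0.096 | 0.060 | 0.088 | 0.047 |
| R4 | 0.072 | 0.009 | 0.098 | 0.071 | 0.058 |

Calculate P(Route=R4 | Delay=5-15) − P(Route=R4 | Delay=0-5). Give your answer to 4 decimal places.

-0.2646

P(Delay=5-15) = 0.013 + 0.019 + 0.096 + 0.009 = 0.137; P(Route=R4 | Delay=5-15) = 0.009/0.137 = 0.06569.
P(Delay=0-5) = 0.034 + 0.061 + 0.051 + 0.072 = 0.218; P(Route=R4 | Delay=0-5) = 0.072/0.218 = 0.33028.
Difference = -0.2646.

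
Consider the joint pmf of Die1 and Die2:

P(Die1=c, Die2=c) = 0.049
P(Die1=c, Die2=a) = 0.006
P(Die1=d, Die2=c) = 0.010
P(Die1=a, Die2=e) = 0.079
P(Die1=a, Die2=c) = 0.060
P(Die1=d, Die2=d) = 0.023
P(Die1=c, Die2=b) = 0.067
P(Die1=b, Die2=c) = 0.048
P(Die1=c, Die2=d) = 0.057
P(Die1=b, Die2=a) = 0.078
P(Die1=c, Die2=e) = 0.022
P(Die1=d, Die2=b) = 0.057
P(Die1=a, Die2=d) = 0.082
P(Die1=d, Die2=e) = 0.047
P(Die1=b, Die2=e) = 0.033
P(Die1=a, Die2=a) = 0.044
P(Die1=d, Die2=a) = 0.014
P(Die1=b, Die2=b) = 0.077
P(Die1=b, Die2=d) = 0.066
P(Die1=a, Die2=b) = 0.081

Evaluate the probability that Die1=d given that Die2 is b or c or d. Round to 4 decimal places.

P(Die2=b) = 0.081 + 0.077 + 0.067 + 0.057 = 0.282.
P(Die2=c) = 0.060 + 0.048 + 0.049 + 0.010 = 0.167.
P(Die2=d) = 0.082 + 0.066 + 0.057 + 0.023 = 0.228.
P(Die2 ∈ {b, c, d}) = 0.282 + 0.167 + 0.228 = 0.677; P(Die1=d, Die2 ∈ {b, c, d}) = 0.057 + 0.010 + 0.023 = 0.090.
P(Die1=d | Die2 ∈ {b, c, d}) = 0.090/0.677 = 0.1329.

0.1329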